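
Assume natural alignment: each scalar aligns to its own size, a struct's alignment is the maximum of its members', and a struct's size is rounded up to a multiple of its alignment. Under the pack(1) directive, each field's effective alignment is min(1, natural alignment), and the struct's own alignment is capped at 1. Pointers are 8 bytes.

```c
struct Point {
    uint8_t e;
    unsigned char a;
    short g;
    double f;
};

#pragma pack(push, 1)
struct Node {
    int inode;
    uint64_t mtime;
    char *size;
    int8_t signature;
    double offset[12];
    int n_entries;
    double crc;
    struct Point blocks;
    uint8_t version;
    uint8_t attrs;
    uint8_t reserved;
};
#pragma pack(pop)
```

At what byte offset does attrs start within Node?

Point: e at 0 (size 1, align 1) → ends 1; a at 1 (size 1, align 1) → ends 2; g at 2 (size 2, align 2) → ends 4; pad 4 to align 8 for f; f at 8 (size 8, align 8) → ends 16; total 16 bytes, alignment 8
inode at 0 (size 4, align 1) → ends 4
mtime at 4 (size 8, align 1) → ends 12
size at 12 (size 8, align 1) → ends 20
signature at 20 (size 1, align 1) → ends 21
offset at 21 (size 96, align 1) → ends 117
n_entries at 117 (size 4, align 1) → ends 121
crc at 121 (size 8, align 1) → ends 129
blocks at 129 (size 16, align 1) → ends 145
version at 145 (size 1, align 1) → ends 146
attrs at 146 (size 1, align 1) → ends 147

146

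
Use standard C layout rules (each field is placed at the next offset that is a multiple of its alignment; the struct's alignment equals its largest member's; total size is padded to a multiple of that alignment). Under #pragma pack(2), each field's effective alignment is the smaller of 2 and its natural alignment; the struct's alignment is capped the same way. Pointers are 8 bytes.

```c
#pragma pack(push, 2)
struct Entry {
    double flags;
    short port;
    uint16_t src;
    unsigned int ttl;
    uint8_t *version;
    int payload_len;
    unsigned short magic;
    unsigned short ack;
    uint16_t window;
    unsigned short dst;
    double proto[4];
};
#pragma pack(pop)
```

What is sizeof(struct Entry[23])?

@0: flags [8B, align 2] → 8
@8: port [2B, align 2] → 10
@10: src [2B, align 2] → 12
@12: ttl [4B, align 2] → 16
@16: version [8B, align 2] → 24
@24: payload_len [4B, align 2] → 28
@28: magic [2B, align 2] → 30
@30: ack [2B, align 2] → 32
@32: window [2B, align 2] → 34
@34: dst [2B, align 2] → 36
@36: proto [32B, align 2] → 68
size 68, align 2
array of 23: 23 × 68 = 1564

1564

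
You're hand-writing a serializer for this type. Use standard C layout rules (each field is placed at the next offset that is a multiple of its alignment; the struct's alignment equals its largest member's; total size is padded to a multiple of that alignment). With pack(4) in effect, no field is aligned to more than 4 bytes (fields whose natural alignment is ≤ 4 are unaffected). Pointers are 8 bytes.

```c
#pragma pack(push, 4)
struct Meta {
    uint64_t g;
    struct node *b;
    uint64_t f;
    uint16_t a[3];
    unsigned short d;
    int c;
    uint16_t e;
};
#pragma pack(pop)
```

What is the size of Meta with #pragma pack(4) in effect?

@0: g [8B, align 4] → 8
@8: b [8B, align 4] → 16
@16: f [8B, align 4] → 24
@24: a [6B, align 2] → 30
@30: d [2B, align 2] → 32
@32: c [4B, align 4] → 36
@36: e [2B, align 2] → 38
+2 tail pad (align 4)
size 40, align 4

40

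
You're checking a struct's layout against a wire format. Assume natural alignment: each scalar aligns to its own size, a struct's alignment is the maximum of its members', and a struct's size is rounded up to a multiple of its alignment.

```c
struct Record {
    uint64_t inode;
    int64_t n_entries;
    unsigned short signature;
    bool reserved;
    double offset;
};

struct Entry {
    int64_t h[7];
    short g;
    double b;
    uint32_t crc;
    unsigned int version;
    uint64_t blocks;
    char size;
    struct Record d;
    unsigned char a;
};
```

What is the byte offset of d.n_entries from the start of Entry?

104

Record: 0..8  inode  (8B, 8-aligned); 8..16  n_entries  (8B, 8-aligned); 16..18  signature  (2B, 2-aligned); 18..19  reserved  (1B, 1-aligned); 19..24  -- padding (5B); 24..32  offset  (8B, 8-aligned); sizeof = 32, alignof = 8
0..56  h  (56B, 8-aligned)
56..58  g  (2B, 2-aligned)
58..64  -- padding (6B)
64..72  b  (8B, 8-aligned)
72..76  crc  (4B, 4-aligned)
76..80  version  (4B, 4-aligned)
80..88  blocks  (8B, 8-aligned)
88..89  size  (1B, 1-aligned)
89..96  -- padding (7B)
96..128  d  (32B, 8-aligned)
within Record: n_entries at 8
96 + 8 = 104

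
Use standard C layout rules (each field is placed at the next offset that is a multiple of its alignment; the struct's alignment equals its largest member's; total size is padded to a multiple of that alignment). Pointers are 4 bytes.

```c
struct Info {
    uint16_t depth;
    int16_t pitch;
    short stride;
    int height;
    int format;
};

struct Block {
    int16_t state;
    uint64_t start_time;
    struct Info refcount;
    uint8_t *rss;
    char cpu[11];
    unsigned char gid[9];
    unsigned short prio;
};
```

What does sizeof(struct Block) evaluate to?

64

Info: 0..2  depth  (2B, 2-aligned); 2..4  pitch  (2B, 2-aligned); 4..6  stride  (2B, 2-aligned); 6..8  -- padding (2B); 8..12  height  (4B, 4-aligned); 12..16  format  (4B, 4-aligned); sizeof = 16, alignof = 4
0..2  state  (2B, 2-aligned)
2..8  -- padding (6B)
8..16  start_time  (8B, 8-aligned)
16..32  refcount  (16B, 4-aligned)
32..36  rss  (4B, 4-aligned)
36..47  cpu  (11B, 1-aligned)
47..56  gid  (9B, 1-aligned)
56..58  prio  (2B, 2-aligned)
58..64  -- tail padding (6B)
sizeof = 64, alignof = 8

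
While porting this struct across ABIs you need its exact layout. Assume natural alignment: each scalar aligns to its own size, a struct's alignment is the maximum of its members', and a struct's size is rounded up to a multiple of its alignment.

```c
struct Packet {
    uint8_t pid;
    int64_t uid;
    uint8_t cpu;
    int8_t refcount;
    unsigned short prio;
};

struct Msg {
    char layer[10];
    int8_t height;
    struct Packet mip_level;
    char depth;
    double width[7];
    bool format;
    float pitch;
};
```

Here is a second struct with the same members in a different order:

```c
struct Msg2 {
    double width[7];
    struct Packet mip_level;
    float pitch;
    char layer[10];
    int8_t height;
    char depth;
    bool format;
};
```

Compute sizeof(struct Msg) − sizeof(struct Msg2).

8

Packet: 0..1  pid  (1B, 1-aligned); 1..8  -- padding (7B); 8..16  uid  (8B, 8-aligned); 16..17  cpu  (1B, 1-aligned); 17..18  refcount  (1B, 1-aligned); 18..20  prio  (2B, 2-aligned); 20..24  -- tail padding (4B); sizeof = 24, alignof = 8
0..10  layer  (10B, 1-aligned)
10..11  height  (1B, 1-aligned)
11..16  -- padding (5B)
16..40  mip_level  (24B, 8-aligned)
40..41  depth  (1B, 1-aligned)
41..48  -- padding (7B)
48..104  width  (56B, 8-aligned)
104..105  format  (1B, 1-aligned)
105..108  -- padding (3B)
108..112  pitch  (4B, 4-aligned)
sizeof = 112, alignof = 8
— Msg2 —
0..56  width  (56B, 8-aligned)
56..80  mip_level  (24B, 8-aligned)
80..84  pitch  (4B, 4-aligned)
84..94  layer  (10B, 1-aligned)
94..95  height  (1B, 1-aligned)
95..96  depth  (1B, 1-aligned)
96..97  format  (1B, 1-aligned)
97..104  -- tail padding (7B)
sizeof = 104, alignof = 8
112 − 104 = 8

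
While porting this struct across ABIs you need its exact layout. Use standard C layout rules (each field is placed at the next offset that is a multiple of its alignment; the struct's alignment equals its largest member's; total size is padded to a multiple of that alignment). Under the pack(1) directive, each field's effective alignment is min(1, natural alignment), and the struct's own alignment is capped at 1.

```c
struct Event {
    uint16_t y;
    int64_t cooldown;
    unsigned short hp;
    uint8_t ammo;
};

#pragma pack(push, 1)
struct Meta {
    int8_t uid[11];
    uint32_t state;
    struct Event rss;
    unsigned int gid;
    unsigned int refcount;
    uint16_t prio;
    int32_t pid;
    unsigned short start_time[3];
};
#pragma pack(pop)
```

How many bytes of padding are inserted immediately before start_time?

Event: y at 0 (size 2, align 2) → ends 2; pad 6 to align 8 for cooldown; cooldown at 8 (size 8, align 8) → ends 16; hp at 16 (size 2, align 2) → ends 18; ammo at 18 (size 1, align 1) → ends 19; tail pad 5 to reach multiple of 8; total 24 bytes, alignment 8
uid at 0 (size 11, align 1) → ends 11
state at 11 (size 4, align 1) → ends 15
rss at 15 (size 24, align 1) → ends 39
gid at 39 (size 4, align 1) → ends 43
refcount at 43 (size 4, align 1) → ends 47
prio at 47 (size 2, align 1) → ends 49
pid at 49 (size 4, align 1) → ends 53
start_time at 53 (size 6, align 1) → ends 59

0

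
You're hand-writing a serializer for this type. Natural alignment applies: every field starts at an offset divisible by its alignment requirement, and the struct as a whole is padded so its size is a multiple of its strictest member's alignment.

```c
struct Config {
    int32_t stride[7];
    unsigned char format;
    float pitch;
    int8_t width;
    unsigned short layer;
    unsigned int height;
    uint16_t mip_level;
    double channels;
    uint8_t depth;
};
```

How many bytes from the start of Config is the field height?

stride at 0 (size 28, align 4) → ends 28
format at 28 (size 1, align 1) → ends 29
pad 3 to align 4 for pitch
pitch at 32 (size 4, align 4) → ends 36
width at 36 (size 1, align 1) → ends 37
pad 1 to align 2 for layer
layer at 38 (size 2, align 2) → ends 40
height at 40 (size 4, align 4) → ends 44

40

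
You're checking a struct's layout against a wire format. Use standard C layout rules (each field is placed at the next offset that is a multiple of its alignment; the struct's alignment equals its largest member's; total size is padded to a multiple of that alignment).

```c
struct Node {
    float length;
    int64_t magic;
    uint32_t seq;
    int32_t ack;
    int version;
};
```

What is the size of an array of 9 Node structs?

0..4  length  (4B, 4-aligned)
4..8  -- padding (4B)
8..16  magic  (8B, 8-aligned)
16..20  seq  (4B, 4-aligned)
20..24  ack  (4B, 4-aligned)
24..28  version  (4B, 4-aligned)
28..32  -- tail padding (4B)
sizeof = 32, alignof = 8
array of 9: 9 × 32 = 288

288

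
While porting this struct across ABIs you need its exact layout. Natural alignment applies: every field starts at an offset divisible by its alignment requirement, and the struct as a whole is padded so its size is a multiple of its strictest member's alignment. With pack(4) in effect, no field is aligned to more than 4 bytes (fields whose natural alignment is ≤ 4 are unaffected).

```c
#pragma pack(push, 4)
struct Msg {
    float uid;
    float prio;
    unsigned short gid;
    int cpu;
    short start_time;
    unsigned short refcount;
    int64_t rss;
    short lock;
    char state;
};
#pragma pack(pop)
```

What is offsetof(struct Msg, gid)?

8

0..4  uid  (4B, 4-aligned)
4..8  prio  (4B, 4-aligned)
8..10  gid  (2B, 2-aligned)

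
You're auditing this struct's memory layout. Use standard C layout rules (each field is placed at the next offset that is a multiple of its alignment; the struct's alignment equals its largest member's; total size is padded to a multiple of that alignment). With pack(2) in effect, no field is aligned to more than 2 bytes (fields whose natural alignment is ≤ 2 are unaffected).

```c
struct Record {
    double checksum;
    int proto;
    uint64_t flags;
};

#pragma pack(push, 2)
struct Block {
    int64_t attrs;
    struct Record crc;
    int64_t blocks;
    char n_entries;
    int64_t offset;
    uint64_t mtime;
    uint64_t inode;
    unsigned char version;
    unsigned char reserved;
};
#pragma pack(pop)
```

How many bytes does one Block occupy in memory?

Record: 0..8  checksum  (8B, 8-aligned); 8..12  proto  (4B, 4-aligned); 12..16  -- padding (4B); 16..24  flags  (8B, 8-aligned); sizeof = 24, alignof = 8
0..8  attrs  (8B, 2-aligned)
8..32  crc  (24B, 2-aligned)
32..40  blocks  (8B, 2-aligned)
40..41  n_entries  (1B, 1-aligned)
41..42  -- padding (1B)
42..50  offset  (8B, 2-aligned)
50..58  mtime  (8B, 2-aligned)
58..66  inode  (8B, 2-aligned)
66..67  version  (1B, 1-aligned)
67..68  reserved  (1B, 1-aligned)
sizeof = 68, alignof = 2

68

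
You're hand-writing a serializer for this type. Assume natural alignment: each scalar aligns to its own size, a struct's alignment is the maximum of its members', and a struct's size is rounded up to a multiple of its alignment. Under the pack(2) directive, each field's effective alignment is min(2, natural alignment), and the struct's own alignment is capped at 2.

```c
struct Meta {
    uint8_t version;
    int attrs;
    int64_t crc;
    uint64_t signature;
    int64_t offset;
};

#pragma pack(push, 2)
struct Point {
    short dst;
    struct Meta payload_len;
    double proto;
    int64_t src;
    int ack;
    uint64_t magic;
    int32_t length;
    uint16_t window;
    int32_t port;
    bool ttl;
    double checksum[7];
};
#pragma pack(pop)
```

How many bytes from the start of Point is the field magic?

Meta: version at 0 (size 1, align 1) → ends 1; pad 3 to align 4 for attrs; attrs at 4 (size 4, align 4) → ends 8; crc at 8 (size 8, align 8) → ends 16; signature at 16 (size 8, align 8) → ends 24; offset at 24 (size 8, align 8) → ends 32; total 32 bytes, alignment 8
dst at 0 (size 2, align 2) → ends 2
payload_len at 2 (size 32, align 2) → ends 34
proto at 34 (size 8, align 2) → ends 42
src at 42 (size 8, align 2) → ends 50
ack at 50 (size 4, align 2) → ends 54
magic at 54 (size 8, align 2) → ends 62

54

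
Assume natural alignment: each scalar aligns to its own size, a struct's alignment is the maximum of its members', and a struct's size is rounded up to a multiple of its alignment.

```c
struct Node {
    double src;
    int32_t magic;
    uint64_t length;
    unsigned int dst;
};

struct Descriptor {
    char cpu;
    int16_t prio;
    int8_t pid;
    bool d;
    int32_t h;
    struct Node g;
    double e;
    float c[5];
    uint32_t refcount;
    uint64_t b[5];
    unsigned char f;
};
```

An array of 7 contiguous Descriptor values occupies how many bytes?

896

Node: @0: src [8B, align 8] → 8; @8: magic [4B, align 4] → 12; +4 pad (align 8); @16: length [8B, align 8] → 24; @24: dst [4B, align 4] → 28; +4 tail pad (align 8); size 32, align 8
@0: cpu [1B, align 1] → 1
+1 pad (align 2)
@2: prio [2B, align 2] → 4
@4: pid [1B, align 1] → 5
@5: d [1B, align 1] → 6
+2 pad (align 4)
@8: h [4B, align 4] → 12
+4 pad (align 8)
@16: g [32B, align 8] → 48
@48: e [8B, align 8] → 56
@56: c [20B, align 4] → 76
@76: refcount [4B, align 4] → 80
@80: b [40B, align 8] → 120
@120: f [1B, align 1] → 121
+7 tail pad (align 8)
size 128, align 8
array of 7: 7 × 128 = 896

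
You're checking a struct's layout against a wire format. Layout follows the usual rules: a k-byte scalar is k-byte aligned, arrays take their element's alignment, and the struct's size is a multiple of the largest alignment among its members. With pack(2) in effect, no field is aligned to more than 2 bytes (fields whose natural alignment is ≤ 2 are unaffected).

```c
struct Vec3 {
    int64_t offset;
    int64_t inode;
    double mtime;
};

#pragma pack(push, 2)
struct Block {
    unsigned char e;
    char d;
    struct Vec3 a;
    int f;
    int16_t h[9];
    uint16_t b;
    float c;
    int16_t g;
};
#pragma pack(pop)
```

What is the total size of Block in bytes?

56

Vec3: offset at 0 (size 8, align 8) → ends 8; inode at 8 (size 8, align 8) → ends 16; mtime at 16 (size 8, align 8) → ends 24; total 24 bytes, alignment 8
e at 0 (size 1, align 1) → ends 1
d at 1 (size 1, align 1) → ends 2
a at 2 (size 24, align 2) → ends 26
f at 26 (size 4, align 2) → ends 30
h at 30 (size 18, align 2) → ends 48
b at 48 (size 2, align 2) → ends 50
c at 50 (size 4, align 2) → ends 54
g at 54 (size 2, align 2) → ends 56
total 56 bytes, alignment 2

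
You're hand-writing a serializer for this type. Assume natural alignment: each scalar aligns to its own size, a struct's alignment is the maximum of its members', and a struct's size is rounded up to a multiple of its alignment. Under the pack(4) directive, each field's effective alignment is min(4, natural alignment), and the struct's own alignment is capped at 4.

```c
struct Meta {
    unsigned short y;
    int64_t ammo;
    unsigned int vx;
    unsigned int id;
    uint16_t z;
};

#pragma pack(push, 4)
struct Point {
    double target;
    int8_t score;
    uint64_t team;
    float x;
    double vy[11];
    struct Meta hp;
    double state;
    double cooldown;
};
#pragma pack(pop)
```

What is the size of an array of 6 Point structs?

Meta: y at 0 (size 2, align 2) → ends 2; pad 6 to align 8 for ammo; ammo at 8 (size 8, align 8) → ends 16; vx at 16 (size 4, align 4) → ends 20; id at 20 (size 4, align 4) → ends 24; z at 24 (size 2, align 2) → ends 26; tail pad 6 to reach multiple of 8; total 32 bytes, alignment 8
target at 0 (size 8, align 4) → ends 8
score at 8 (size 1, align 1) → ends 9
pad 3 to align 4 for team
team at 12 (size 8, align 4) → ends 20
x at 20 (size 4, align 4) → ends 24
vy at 24 (size 88, align 4) → ends 112
hp at 112 (size 32, align 4) → ends 144
state at 144 (size 8, align 4) → ends 152
cooldown at 152 (size 8, align 4) → ends 160
total 160 bytes, alignment 4
array of 6: 6 × 160 = 960

960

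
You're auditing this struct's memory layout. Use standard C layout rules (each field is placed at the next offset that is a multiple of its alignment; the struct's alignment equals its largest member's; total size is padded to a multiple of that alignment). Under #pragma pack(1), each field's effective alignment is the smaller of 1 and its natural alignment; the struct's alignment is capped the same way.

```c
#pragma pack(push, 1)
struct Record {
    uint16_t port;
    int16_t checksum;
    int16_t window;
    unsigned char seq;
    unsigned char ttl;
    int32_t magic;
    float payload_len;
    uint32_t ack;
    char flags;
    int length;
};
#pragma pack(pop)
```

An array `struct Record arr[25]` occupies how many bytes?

625

0..2  port  (2B, 1-aligned)
2..4  checksum  (2B, 1-aligned)
4..6  window  (2B, 1-aligned)
6..7  seq  (1B, 1-aligned)
7..8  ttl  (1B, 1-aligned)
8..12  magic  (4B, 1-aligned)
12..16  payload_len  (4B, 1-aligned)
16..20  ack  (4B, 1-aligned)
20..21  flags  (1B, 1-aligned)
21..25  length  (4B, 1-aligned)
sizeof = 25, alignof = 1
array of 25: 25 × 25 = 625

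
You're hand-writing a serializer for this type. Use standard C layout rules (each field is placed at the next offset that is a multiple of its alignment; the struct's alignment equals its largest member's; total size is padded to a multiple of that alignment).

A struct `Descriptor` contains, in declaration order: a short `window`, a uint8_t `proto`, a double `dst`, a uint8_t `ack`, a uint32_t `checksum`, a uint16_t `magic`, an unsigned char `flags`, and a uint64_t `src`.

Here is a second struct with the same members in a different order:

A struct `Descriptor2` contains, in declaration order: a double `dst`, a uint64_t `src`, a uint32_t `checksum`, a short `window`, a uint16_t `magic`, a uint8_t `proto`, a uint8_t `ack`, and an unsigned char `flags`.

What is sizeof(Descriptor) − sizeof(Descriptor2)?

0..2  window  (2B, 2-aligned)
2..3  proto  (1B, 1-aligned)
3..8  -- padding (5B)
8..16  dst  (8B, 8-aligned)
16..17  ack  (1B, 1-aligned)
17..20  -- padding (3B)
20..24  checksum  (4B, 4-aligned)
24..26  magic  (2B, 2-aligned)
26..27  flags  (1B, 1-aligned)
27..32  -- padding (5B)
32..40  src  (8B, 8-aligned)
sizeof = 40, alignof = 8
— Descriptor2 —
0..8  dst  (8B, 8-aligned)
8..16  src  (8B, 8-aligned)
16..20  checksum  (4B, 4-aligned)
20..22  window  (2B, 2-aligned)
22..24  magic  (2B, 2-aligned)
24..25  proto  (1B, 1-aligned)
25..26  ack  (1B, 1-aligned)
26..27  flags  (1B, 1-aligned)
27..32  -- tail padding (5B)
sizeof = 32, alignof = 8
40 − 32 = 8

8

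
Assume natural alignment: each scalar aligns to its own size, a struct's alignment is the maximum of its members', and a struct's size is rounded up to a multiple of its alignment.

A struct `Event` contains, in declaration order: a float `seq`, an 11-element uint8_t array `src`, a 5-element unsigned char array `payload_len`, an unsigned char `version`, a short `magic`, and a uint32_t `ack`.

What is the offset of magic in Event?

22

seq at 0 (size 4, align 4) → ends 4
src at 4 (size 11, align 1) → ends 15
payload_len at 15 (size 5, align 1) → ends 20
version at 20 (size 1, align 1) → ends 21
pad 1 to align 2 for magic
magic at 22 (size 2, align 2) → ends 24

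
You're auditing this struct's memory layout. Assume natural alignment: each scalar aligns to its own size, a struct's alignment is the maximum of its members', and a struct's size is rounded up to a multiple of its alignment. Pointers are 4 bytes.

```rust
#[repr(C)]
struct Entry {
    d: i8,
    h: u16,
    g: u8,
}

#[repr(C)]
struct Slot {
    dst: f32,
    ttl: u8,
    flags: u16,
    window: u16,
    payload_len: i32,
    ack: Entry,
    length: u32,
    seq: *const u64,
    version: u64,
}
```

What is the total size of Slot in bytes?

Entry: d at 0 (size 1, align 1) → ends 1; pad 1 to align 2 for h; h at 2 (size 2, align 2) → ends 4; g at 4 (size 1, align 1) → ends 5; tail pad 1 to reach multiple of 2; total 6 bytes, alignment 2
dst at 0 (size 4, align 4) → ends 4
ttl at 4 (size 1, align 1) → ends 5
pad 1 to align 2 for flags
flags at 6 (size 2, align 2) → ends 8
window at 8 (size 2, align 2) → ends 10
pad 2 to align 4 for payload_len
payload_len at 12 (size 4, align 4) → ends 16
ack at 16 (size 6, align 2) → ends 22
pad 2 to align 4 for length
length at 24 (size 4, align 4) → ends 28
seq at 28 (size 4, align 4) → ends 32
version at 32 (size 8, align 8) → ends 40
total 40 bytes, alignment 8

40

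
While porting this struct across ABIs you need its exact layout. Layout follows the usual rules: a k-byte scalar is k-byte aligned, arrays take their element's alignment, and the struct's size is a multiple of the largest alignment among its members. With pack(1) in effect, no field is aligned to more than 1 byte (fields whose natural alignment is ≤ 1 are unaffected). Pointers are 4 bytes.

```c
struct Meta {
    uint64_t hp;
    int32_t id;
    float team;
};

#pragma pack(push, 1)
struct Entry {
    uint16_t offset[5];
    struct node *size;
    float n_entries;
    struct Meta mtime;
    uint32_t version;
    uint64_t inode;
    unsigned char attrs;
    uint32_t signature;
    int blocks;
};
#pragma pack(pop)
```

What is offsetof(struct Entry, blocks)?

Meta: 0..8  hp  (8B, 8-aligned); 8..12  id  (4B, 4-aligned); 12..16  team  (4B, 4-aligned); sizeof = 16, alignof = 8
0..10  offset  (10B, 1-aligned)
10..14  size  (4B, 1-aligned)
14..18  n_entries  (4B, 1-aligned)
18..34  mtime  (16B, 1-aligned)
34..38  version  (4B, 1-aligned)
38..46  inode  (8B, 1-aligned)
46..47  attrs  (1B, 1-aligned)
47..51  signature  (4B, 1-aligned)
51..55  blocks  (4B, 1-aligned)

51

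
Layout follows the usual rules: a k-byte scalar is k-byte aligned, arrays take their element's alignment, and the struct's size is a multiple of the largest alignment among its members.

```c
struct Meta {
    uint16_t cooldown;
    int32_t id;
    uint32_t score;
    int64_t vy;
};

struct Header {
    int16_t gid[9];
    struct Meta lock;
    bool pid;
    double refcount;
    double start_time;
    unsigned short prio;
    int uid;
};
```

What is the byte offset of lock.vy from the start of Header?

40

Meta: cooldown at 0 (size 2, align 2) → ends 2; pad 2 to align 4 for id; id at 4 (size 4, align 4) → ends 8; score at 8 (size 4, align 4) → ends 12; pad 4 to align 8 for vy; vy at 16 (size 8, align 8) → ends 24; total 24 bytes, alignment 8
gid at 0 (size 18, align 2) → ends 18
pad 6 to align 8 for lock
lock at 24 (size 24, align 8) → ends 48
within Meta: vy at 16
24 + 16 = 40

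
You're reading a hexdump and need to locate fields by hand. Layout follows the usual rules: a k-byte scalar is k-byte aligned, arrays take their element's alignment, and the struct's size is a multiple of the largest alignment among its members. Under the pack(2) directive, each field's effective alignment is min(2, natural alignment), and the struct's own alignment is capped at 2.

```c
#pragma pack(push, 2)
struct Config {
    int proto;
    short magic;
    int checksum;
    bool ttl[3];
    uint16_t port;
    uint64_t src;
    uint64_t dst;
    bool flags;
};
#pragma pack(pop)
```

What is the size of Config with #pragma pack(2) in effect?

34

0..4  proto  (4B, 2-aligned)
4..6  magic  (2B, 2-aligned)
6..10  checksum  (4B, 2-aligned)
10..13  ttl  (3B, 1-aligned)
13..14  -- padding (1B)
14..16  port  (2B, 2-aligned)
16..24  src  (8B, 2-aligned)
24..32  dst  (8B, 2-aligned)
32..33  flags  (1B, 1-aligned)
33..34  -- tail padding (1B)
sizeof = 34, alignof = 2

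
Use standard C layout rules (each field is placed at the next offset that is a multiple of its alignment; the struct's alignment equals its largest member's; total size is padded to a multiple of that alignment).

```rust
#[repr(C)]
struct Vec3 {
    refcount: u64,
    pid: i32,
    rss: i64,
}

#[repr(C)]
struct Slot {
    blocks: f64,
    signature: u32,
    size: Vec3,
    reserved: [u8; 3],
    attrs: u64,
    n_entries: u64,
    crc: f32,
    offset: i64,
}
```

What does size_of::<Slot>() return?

80

Vec3: refcount at 0 (size 8, align 8) → ends 8; pid at 8 (size 4, align 4) → ends 12; pad 4 to align 8 for rss; rss at 16 (size 8, align 8) → ends 24; total 24 bytes, alignment 8
blocks at 0 (size 8, align 8) → ends 8
signature at 8 (size 4, align 4) → ends 12
pad 4 to align 8 for size
size at 16 (size 24, align 8) → ends 40
reserved at 40 (size 3, align 1) → ends 43
pad 5 to align 8 for attrs
attrs at 48 (size 8, align 8) → ends 56
n_entries at 56 (size 8, align 8) → ends 64
crc at 64 (size 4, align 4) → ends 68
pad 4 to align 8 for offset
offset at 72 (size 8, align 8) → ends 80
total 80 bytes, alignment 8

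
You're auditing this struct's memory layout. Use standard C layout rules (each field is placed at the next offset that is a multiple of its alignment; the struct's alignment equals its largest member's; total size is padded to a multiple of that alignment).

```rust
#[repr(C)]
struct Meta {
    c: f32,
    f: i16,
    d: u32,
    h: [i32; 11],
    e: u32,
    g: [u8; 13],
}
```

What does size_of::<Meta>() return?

c at 0 (size 4, align 4) → ends 4
f at 4 (size 2, align 2) → ends 6
pad 2 to align 4 for d
d at 8 (size 4, align 4) → ends 12
h at 12 (size 44, align 4) → ends 56
e at 56 (size 4, align 4) → ends 60
g at 60 (size 13, align 1) → ends 73
tail pad 3 to reach multiple of 4
total 76 bytes, alignment 4

76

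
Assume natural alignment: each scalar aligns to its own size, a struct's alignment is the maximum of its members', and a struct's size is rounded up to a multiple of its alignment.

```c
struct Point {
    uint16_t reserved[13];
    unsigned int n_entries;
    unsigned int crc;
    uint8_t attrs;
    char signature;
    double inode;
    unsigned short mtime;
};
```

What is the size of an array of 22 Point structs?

0..26  reserved  (26B, 2-aligned)
26..28  -- padding (2B)
28..32  n_entries  (4B, 4-aligned)
32..36  crc  (4B, 4-aligned)
36..37  attrs  (1B, 1-aligned)
37..38  signature  (1B, 1-aligned)
38..40  -- padding (2B)
40..48  inode  (8B, 8-aligned)
48..50  mtime  (2B, 2-aligned)
50..56  -- tail padding (6B)
sizeof = 56, alignof = 8
array of 22: 22 × 56 = 1232

1232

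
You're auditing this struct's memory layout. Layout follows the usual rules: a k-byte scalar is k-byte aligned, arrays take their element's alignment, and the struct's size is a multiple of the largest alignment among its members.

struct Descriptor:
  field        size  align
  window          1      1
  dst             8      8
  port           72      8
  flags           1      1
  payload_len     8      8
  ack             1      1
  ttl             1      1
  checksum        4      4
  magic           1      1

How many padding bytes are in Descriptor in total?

window at 0 (size 1, align 1) → ends 1
pad 7 to align 8 for dst
dst at 8 (size 8, align 8) → ends 16
port at 16 (size 72, align 8) → ends 88
flags at 88 (size 1, align 1) → ends 89
pad 7 to align 8 for payload_len
payload_len at 96 (size 8, align 8) → ends 104
ack at 104 (size 1, align 1) → ends 105
ttl at 105 (size 1, align 1) → ends 106
pad 2 to align 4 for checksum
checksum at 108 (size 4, align 4) → ends 112
magic at 112 (size 1, align 1) → ends 113
tail pad 7 to reach multiple of 8
total 120 bytes, alignment 8
data bytes 97, size 120 → padding 23

23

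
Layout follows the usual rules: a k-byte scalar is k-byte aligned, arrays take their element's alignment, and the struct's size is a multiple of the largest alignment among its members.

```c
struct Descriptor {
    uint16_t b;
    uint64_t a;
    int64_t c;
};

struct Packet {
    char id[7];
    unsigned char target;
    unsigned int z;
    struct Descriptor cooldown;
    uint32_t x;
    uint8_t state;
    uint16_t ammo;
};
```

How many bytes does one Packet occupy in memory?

Descriptor: @0: b [2B, align 2] → 2; +6 pad (align 8); @8: a [8B, align 8] → 16; @16: c [8B, align 8] → 24; size 24, align 8
@0: id [7B, align 1] → 7
@7: target [1B, align 1] → 8
@8: z [4B, align 4] → 12
+4 pad (align 8)
@16: cooldown [24B, align 8] → 40
@40: x [4B, align 4] → 44
@44: state [1B, align 1] → 45
+1 pad (align 2)
@46: ammo [2B, align 2] → 48
size 48, align 8

48 bytes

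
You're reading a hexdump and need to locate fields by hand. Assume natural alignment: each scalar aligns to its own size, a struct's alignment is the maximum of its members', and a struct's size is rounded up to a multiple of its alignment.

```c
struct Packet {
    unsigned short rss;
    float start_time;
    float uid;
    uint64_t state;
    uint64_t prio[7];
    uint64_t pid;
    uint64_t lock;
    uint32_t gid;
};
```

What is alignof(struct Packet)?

member alignments: rss=2, start_time=4, uid=4, state=8, prio=8, pid=8, lock=8, gid=4
max = 8

8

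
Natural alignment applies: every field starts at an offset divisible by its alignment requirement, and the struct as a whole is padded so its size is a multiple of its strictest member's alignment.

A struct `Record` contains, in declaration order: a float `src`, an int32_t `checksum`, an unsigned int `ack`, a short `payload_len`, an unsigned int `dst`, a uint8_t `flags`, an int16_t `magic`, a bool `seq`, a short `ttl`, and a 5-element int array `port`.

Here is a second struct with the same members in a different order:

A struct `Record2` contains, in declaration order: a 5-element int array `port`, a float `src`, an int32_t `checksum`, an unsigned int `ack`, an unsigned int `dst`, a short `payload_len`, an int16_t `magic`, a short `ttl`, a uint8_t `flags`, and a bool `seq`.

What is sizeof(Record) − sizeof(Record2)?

0..4  src  (4B, 4-aligned)
4..8  checksum  (4B, 4-aligned)
8..12  ack  (4B, 4-aligned)
12..14  payload_len  (2B, 2-aligned)
14..16  -- padding (2B)
16..20  dst  (4B, 4-aligned)
20..21  flags  (1B, 1-aligned)
21..22  -- padding (1B)
22..24  magic  (2B, 2-aligned)
24..25  seq  (1B, 1-aligned)
25..26  -- padding (1B)
26..28  ttl  (2B, 2-aligned)
28..48  port  (20B, 4-aligned)
sizeof = 48, alignof = 4
— Record2 —
0..20  port  (20B, 4-aligned)
20..24  src  (4B, 4-aligned)
24..28  checksum  (4B, 4-aligned)
28..32  ack  (4B, 4-aligned)
32..36  dst  (4B, 4-aligned)
36..38  payload_len  (2B, 2-aligned)
38..40  magic  (2B, 2-aligned)
40..42  ttl  (2B, 2-aligned)
42..43  flags  (1B, 1-aligned)
43..44  seq  (1B, 1-aligned)
sizeof = 44, alignof = 4
48 − 44 = 4

4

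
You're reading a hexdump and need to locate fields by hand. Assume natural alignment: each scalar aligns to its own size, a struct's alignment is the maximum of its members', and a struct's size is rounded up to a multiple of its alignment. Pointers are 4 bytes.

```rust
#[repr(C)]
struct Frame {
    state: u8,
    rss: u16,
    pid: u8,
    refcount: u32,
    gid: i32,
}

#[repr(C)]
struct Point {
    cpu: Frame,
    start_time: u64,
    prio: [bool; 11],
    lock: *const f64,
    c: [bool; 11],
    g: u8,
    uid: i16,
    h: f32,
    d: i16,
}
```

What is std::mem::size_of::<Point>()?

64

Frame: @0: state [1B, align 1] → 1; +1 pad (align 2); @2: rss [2B, align 2] → 4; @4: pid [1B, align 1] → 5; +3 pad (align 4); @8: refcount [4B, align 4] → 12; @12: gid [4B, align 4] → 16; size 16, align 4
@0: cpu [16B, align 4] → 16
@16: start_time [8B, align 8] → 24
@24: prio [11B, align 1] → 35
+1 pad (align 4)
@36: lock [4B, align 4] → 40
@40: c [11B, align 1] → 51
@51: g [1B, align 1] → 52
@52: uid [2B, align 2] → 54
+2 pad (align 4)
@56: h [4B, align 4] → 60
@60: d [2B, align 2] → 62
+2 tail pad (align 8)
size 64, align 8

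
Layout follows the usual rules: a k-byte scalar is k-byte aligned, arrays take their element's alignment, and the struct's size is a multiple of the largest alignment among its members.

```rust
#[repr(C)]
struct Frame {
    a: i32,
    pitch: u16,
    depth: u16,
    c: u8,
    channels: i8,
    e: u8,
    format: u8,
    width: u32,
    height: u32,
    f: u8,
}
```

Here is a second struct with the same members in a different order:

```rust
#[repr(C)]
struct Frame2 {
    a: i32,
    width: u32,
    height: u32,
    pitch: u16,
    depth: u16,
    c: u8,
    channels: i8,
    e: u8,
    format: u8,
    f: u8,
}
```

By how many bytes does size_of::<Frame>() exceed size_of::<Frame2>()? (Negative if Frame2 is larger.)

a at 0 (size 4, align 4) → ends 4
pitch at 4 (size 2, align 2) → ends 6
depth at 6 (size 2, align 2) → ends 8
c at 8 (size 1, align 1) → ends 9
channels at 9 (size 1, align 1) → ends 10
e at 10 (size 1, align 1) → ends 11
format at 11 (size 1, align 1) → ends 12
width at 12 (size 4, align 4) → ends 16
height at 16 (size 4, align 4) → ends 20
f at 20 (size 1, align 1) → ends 21
tail pad 3 to reach multiple of 4
total 24 bytes, alignment 4
— Frame2 —
a at 0 (size 4, align 4) → ends 4
width at 4 (size 4, align 4) → ends 8
height at 8 (size 4, align 4) → ends 12
pitch at 12 (size 2, align 2) → ends 14
depth at 14 (size 2, align 2) → ends 16
c at 16 (size 1, align 1) → ends 17
channels at 17 (size 1, align 1) → ends 18
e at 18 (size 1, align 1) → ends 19
format at 19 (size 1, align 1) → ends 20
f at 20 (size 1, align 1) → ends 21
tail pad 3 to reach multiple of 4
total 24 bytes, alignment 4
24 − 24 = 0

0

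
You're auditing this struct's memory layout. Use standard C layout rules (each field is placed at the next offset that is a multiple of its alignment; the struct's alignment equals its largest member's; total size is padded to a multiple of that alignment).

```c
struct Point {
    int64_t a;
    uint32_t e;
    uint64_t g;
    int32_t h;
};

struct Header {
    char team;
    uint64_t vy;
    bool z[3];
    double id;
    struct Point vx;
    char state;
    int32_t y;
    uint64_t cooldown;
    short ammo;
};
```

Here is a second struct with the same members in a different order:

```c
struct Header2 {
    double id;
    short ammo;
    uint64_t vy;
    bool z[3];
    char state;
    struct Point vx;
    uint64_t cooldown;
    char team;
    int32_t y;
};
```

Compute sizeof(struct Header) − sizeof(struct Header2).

8

Point: a at 0 (size 8, align 8) → ends 8; e at 8 (size 4, align 4) → ends 12; pad 4 to align 8 for g; g at 16 (size 8, align 8) → ends 24; h at 24 (size 4, align 4) → ends 28; tail pad 4 to reach multiple of 8; total 32 bytes, alignment 8
team at 0 (size 1, align 1) → ends 1
pad 7 to align 8 for vy
vy at 8 (size 8, align 8) → ends 16
z at 16 (size 3, align 1) → ends 19
pad 5 to align 8 for id
id at 24 (size 8, align 8) → ends 32
vx at 32 (size 32, align 8) → ends 64
state at 64 (size 1, align 1) → ends 65
pad 3 to align 4 for y
y at 68 (size 4, align 4) → ends 72
cooldown at 72 (size 8, align 8) → ends 80
ammo at 80 (size 2, align 2) → ends 82
tail pad 6 to reach multiple of 8
total 88 bytes, alignment 8
— Header2 —
id at 0 (size 8, align 8) → ends 8
ammo at 8 (size 2, align 2) → ends 10
pad 6 to align 8 for vy
vy at 16 (size 8, align 8) → ends 24
z at 24 (size 3, align 1) → ends 27
state at 27 (size 1, align 1) → ends 28
pad 4 to align 8 for vx
vx at 32 (size 32, align 8) → ends 64
cooldown at 64 (size 8, align 8) → ends 72
team at 72 (size 1, align 1) → ends 73
pad 3 to align 4 for y
y at 76 (size 4, align 4) → ends 80
total 80 bytes, alignment 8
88 − 80 = 8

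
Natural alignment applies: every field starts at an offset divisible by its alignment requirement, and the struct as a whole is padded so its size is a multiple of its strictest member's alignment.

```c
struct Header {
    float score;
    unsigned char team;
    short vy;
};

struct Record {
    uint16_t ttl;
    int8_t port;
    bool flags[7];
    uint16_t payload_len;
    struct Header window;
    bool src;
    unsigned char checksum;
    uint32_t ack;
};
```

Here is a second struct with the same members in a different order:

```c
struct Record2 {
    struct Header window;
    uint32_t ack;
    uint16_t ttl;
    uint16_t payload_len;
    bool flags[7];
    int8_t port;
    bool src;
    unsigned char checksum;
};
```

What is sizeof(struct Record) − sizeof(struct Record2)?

0

Header: score at 0 (size 4, align 4) → ends 4; team at 4 (size 1, align 1) → ends 5; pad 1 to align 2 for vy; vy at 6 (size 2, align 2) → ends 8; total 8 bytes, alignment 4
ttl at 0 (size 2, align 2) → ends 2
port at 2 (size 1, align 1) → ends 3
flags at 3 (size 7, align 1) → ends 10
payload_len at 10 (size 2, align 2) → ends 12
window at 12 (size 8, align 4) → ends 20
src at 20 (size 1, align 1) → ends 21
checksum at 21 (size 1, align 1) → ends 22
pad 2 to align 4 for ack
ack at 24 (size 4, align 4) → ends 28
total 28 bytes, alignment 4
— Record2 —
window at 0 (size 8, align 4) → ends 8
ack at 8 (size 4, align 4) → ends 12
ttl at 12 (size 2, align 2) → ends 14
payload_len at 14 (size 2, align 2) → ends 16
flags at 16 (size 7, align 1) → ends 23
port at 23 (size 1, align 1) → ends 24
src at 24 (size 1, align 1) → ends 25
checksum at 25 (size 1, align 1) → ends 26
tail pad 2 to reach multiple of 4
total 28 bytes, alignment 4
28 − 28 = 0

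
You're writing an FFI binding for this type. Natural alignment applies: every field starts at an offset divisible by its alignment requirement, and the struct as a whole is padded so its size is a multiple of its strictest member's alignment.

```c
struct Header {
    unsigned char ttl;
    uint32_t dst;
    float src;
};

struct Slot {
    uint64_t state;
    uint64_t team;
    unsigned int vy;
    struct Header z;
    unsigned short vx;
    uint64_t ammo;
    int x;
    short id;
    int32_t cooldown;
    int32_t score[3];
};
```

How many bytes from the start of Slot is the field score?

Header: @0: ttl [1B, align 1] → 1; +3 pad (align 4); @4: dst [4B, align 4] → 8; @8: src [4B, align 4] → 12; size 12, align 4
@0: state [8B, align 8] → 8
@8: team [8B, align 8] → 16
@16: vy [4B, align 4] → 20
@20: z [12B, align 4] → 32
@32: vx [2B, align 2] → 34
+6 pad (align 8)
@40: ammo [8B, align 8] → 48
@48: x [4B, align 4] → 52
@52: id [2B, align 2] → 54
+2 pad (align 4)
@56: cooldown [4B, align 4] → 60
@60: score [12B, align 4] → 72

60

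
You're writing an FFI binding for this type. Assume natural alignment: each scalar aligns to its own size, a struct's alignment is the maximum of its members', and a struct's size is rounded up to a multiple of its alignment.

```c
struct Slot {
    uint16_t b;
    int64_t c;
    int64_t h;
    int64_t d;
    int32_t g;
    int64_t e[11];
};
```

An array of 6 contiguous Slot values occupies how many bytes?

768

@0: b [2B, align 2] → 2
+6 pad (align 8)
@8: c [8B, align 8] → 16
@16: h [8B, align 8] → 24
@24: d [8B, align 8] → 32
@32: g [4B, align 4] → 36
+4 pad (align 8)
@40: e [88B, align 8] → 128
size 128, align 8
array of 6: 6 × 128 = 768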